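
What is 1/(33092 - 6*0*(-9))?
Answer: 1/33092 ≈ 3.0219e-5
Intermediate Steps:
1/(33092 - 6*0*(-9)) = 1/(33092 + 0*(-9)) = 1/(33092 + 0) = 1/33092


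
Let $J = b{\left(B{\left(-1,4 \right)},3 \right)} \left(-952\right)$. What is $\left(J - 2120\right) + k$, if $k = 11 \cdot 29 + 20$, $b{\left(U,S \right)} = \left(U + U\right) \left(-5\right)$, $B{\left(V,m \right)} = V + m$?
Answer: $26779$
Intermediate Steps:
$b{\left(U,S \right)} = - 10 U$ ($b{\left(U,S \right)} = 2 U \left(-5\right) = - 10 U$)
$k = 339$ ($k = 319 + 20 = 339$)
$J = 28560$ ($J = - 10 \left(-1 + 4\right) \left(-952\right) = \left(-10\right) 3 \left(-952\right) = \left(-30\right) \left(-952\right) = 28560$)
$\left(J - 2120\right) + k = \left(28560 - 2120\right) + 339 = 26440 + 339 = 26779$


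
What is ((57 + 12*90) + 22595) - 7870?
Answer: 15862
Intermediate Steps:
((57 + 12*90) + 22595) - 7870 = ((57 + 1080) + 22595) - 7870 = (1137 + 22595) - 7870 = 23732 - 7870 = 15862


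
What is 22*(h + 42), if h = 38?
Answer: 1760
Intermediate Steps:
22*(h + 42) = 22*(38 + 42) = 22*80 = 1760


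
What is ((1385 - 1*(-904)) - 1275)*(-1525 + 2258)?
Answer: 743262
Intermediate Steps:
((1385 - 1*(-904)) - 1275)*(-1525 + 2258) = ((1385 + 904) - 1275)*733 = (2289 - 1275)*733 = 1014*733 = 743262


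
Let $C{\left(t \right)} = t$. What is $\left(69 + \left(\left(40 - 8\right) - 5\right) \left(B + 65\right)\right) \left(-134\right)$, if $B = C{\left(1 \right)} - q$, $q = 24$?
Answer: $-161202$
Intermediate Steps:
$B = -23$ ($B = 1 - 24 = -23$)
$\left(69 + \left(\left(40 - 8\right) - 5\right) \left(B + 65\right)\right) \left(-134\right) = \left(69 + \left(\left(40 - 8\right) - 5\right) \left(-23 + 65\right)\right) \left(-134\right) = \left(69 + \left(32 - 5\right) 42\right) \left(-134\right) = \left(69 + 27 \cdot 42\right) \left(-134\right) = \left(69 + 1134\right) \left(-134\right) = 1203 \left(-134\right) = -161202$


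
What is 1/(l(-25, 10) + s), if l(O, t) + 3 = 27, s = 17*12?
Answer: 1/228 ≈ 0.0043860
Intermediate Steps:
s = 204
l(O, t) = 24 (l(O, t) = -3 + 27 = 24)
1/(l(-25, 10) + s) = 1/(24 + 204) = 1/228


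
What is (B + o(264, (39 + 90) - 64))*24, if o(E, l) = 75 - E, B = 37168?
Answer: 887496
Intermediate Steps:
(B + o(264, (39 + 90) - 64))*24 = (37168 + (75 - 1*264))*24 = (37168 + (75 - 264))*24 = (37168 - 189)*24 = 36979*24 = 887496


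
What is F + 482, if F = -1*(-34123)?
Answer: 34605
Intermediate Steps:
F = 34123
F + 482 = 34123 + 482 = 34605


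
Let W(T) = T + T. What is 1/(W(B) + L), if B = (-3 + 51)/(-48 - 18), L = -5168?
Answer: -11/56864 ≈ -0.00019344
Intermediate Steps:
B = -8/11 (B = 48/(-66) = 48*(-1/66) = -8/11 ≈ -0.72727)
W(T) = 2*T
1/(W(B) + L) = 1/(2*(-8/11) - 5168) = 1/(-16/11 - 5168) = 1/(-56864/11) = -11/56864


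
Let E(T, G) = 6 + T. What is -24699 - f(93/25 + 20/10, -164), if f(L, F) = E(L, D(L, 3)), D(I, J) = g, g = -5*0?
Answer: -617768/25 ≈ -24711.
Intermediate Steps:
g = 0
D(I, J) = 0
f(L, F) = 6 + L
-24699 - f(93/25 + 20/10, -164) = -24699 - (6 + (93/25 + 20/10)) = -24699 - (6 + (93*(1/25) + 20*(1/10))) = -24699 - (6 + (93/25 + 2)) = -24699 - (6 + 143/25) = -24699 - 1*293/25 = -24699 - 293/25 = -617768/25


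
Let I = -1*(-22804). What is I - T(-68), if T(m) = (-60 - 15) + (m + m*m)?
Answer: 18323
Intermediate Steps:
T(m) = -75 + m + m² (T(m) = -75 + (m + m²) = -75 + m + m²)
I = 22804
I - T(-68) = 22804 - (-75 - 68 + (-68)²) = 22804 - (-75 - 68 + 4624) = 22804 - 1*4481 = 22804 - 4481 = 18323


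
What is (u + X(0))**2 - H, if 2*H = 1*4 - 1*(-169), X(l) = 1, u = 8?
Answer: -11/2 ≈ -5.5000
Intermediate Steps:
H = 173/2 (H = (1*4 - 1*(-169))/2 = (4 + 169)/2 = (1/2)*173 = 173/2 ≈ 86.500)
(u + X(0))**2 - H = (8 + 1)**2 - 1*173/2 = 9**2 - 173/2 = 81 - 173/2 = -11/2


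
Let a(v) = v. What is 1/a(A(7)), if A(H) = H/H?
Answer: 1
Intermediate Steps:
A(H) = 1
1/a(A(7)) = 1/1 = 1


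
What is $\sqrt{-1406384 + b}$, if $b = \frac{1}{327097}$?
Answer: $\frac{i \sqrt{150472466156531959}}{327097} \approx 1185.9 i$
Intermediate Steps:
$b = \frac{1}{327097} \approx 3.0572 \cdot 10^{-6}$
$\sqrt{-1406384 + b} = \sqrt{-1406384 + \frac{1}{327097}} = \sqrt{- \frac{460023987247}{327097}} = \frac{i \sqrt{150472466156531959}}{327097}$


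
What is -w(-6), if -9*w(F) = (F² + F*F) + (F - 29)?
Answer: 37/9 ≈ 4.1111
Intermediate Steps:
w(F) = 29/9 - 2*F²/9 - F/9 (w(F) = -((F² + F*F) + (F - 29))/9 = -((F² + F²) + (-29 + F))/9 = -(2*F² + (-29 + F))/9 = -(-29 + F + 2*F²)/9 = 29/9 - 2*F²/9 - F/9)
-w(-6) = -(29/9 - 2/9*(-6)² - ⅑*(-6)) = -(29/9 - 2/9*36 + ⅔) = -(29/9 - 8 + ⅔) = -1*(-37/9) = 37/9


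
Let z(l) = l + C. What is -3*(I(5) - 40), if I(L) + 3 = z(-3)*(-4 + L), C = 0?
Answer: 138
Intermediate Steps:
z(l) = l (z(l) = l + 0 = l)
I(L) = 9 - 3*L (I(L) = -3 - 3*(-4 + L) = -3 + (12 - 3*L) = 9 - 3*L)
-3*(I(5) - 40) = -3*((9 - 3*5) - 40) = -3*((9 - 15) - 40) = -3*(-6 - 40) = -3*(-46) = 138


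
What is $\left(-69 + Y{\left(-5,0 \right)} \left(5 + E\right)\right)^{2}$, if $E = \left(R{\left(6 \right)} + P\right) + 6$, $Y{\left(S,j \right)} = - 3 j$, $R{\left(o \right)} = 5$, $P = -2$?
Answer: $4761$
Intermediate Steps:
$E = 9$ ($E = \left(5 - 2\right) + 6 = 3 + 6 = 9$)
$\left(-69 + Y{\left(-5,0 \right)} \left(5 + E\right)\right)^{2} = \left(-69 + \left(-3\right) 0 \left(5 + 9\right)\right)^{2} = \left(-69 + 0 \cdot 14\right)^{2} = \left(-69 + 0\right)^{2} = \left(-69\right)^{2} = 4761$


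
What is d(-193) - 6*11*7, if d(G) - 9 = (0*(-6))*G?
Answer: -453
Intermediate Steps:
d(G) = 9 (d(G) = 9 + (0*(-6))*G = 9 + 0*G = 9 + 0 = 9)
d(-193) - 6*11*7 = 9 - 6*11*7 = 9 - 66*7 = 9 - 1*462 = 9 - 462 = -453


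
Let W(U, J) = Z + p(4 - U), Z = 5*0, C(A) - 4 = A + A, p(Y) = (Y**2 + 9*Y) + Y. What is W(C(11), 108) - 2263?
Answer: -1999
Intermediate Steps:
p(Y) = Y**2 + 10*Y
C(A) = 4 + 2*A (C(A) = 4 + (A + A) = 4 + 2*A)
Z = 0
W(U, J) = (4 - U)*(14 - U) (W(U, J) = 0 + (4 - U)*(10 + (4 - U)) = 0 + (4 - U)*(14 - U) = (4 - U)*(14 - U))
W(C(11), 108) - 2263 = (-14 + (4 + 2*11))*(-4 + (4 + 2*11)) - 2263 = (-14 + (4 + 22))*(-4 + (4 + 22)) - 2263 = (-14 + 26)*(-4 + 26) - 2263 = 12*22 - 2263 = 264 - 2263 = -1999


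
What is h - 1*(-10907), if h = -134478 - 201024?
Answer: -324595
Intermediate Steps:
h = -335502
h - 1*(-10907) = -335502 - 1*(-10907) = -335502 + 10907 = -324595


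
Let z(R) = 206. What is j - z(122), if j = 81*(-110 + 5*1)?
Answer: -8711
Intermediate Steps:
j = -8505 (j = 81*(-110 + 5) = 81*(-105) = -8505)
j - z(122) = -8505 - 1*206 = -8505 - 206 = -8711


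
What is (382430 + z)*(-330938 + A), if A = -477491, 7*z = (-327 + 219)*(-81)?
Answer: -2171244654182/7 ≈ -3.1018e+11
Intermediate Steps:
z = 8748/7 (z = ((-327 + 219)*(-81))/7 = (-108*(-81))/7 = (⅐)*8748 = 8748/7 ≈ 1249.7)
(382430 + z)*(-330938 + A) = (382430 + 8748/7)*(-330938 - 477491) = (2685758/7)*(-808429) = -2171244654182/7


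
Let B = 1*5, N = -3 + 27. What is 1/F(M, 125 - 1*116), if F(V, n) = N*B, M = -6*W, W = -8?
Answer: 1/120 ≈ 0.0083333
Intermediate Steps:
N = 24
M = 48 (M = -6*(-8) = 48)
B = 5
F(V, n) = 120 (F(V, n) = 24*5 = 120)
1/F(M, 125 - 1*116) = 1/120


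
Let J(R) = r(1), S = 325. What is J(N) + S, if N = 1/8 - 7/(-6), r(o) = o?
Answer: 326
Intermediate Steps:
N = 31/24 (N = 1*(⅛) - 7*(-⅙) = ⅛ + 7/6 = 31/24 ≈ 1.2917)
J(R) = 1
J(N) + S = 1 + 325 = 326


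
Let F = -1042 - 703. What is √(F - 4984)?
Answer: I*√6729 ≈ 82.031*I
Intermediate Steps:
F = -1745
√(F - 4984) = √(-1745 - 4984) = √(-6729) = I*√6729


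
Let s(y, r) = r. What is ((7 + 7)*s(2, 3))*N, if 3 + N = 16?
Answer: 546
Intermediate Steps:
N = 13 (N = -3 + 16 = 13)
((7 + 7)*s(2, 3))*N = ((7 + 7)*3)*13 = (14*3)*13 = 42*13 = 546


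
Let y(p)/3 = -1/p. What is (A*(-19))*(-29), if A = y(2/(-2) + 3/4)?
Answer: 6612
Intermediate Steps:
y(p) = -3/p (y(p) = 3*(-1/p) = -3/p)
A = 12 (A = -3/(2/(-2) + 3/4) = -3/(2*(-½) + 3*(¼)) = -3/(-1 + ¾) = -3/(-¼) = -3*(-4) = 12)
(A*(-19))*(-29) = (12*(-19))*(-29) = -228*(-29) = 6612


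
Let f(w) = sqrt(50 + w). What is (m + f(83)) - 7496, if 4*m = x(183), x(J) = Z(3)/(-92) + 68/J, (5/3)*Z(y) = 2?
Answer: -1262011469/168360 + sqrt(133) ≈ -7484.4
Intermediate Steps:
Z(y) = 6/5 (Z(y) = (3/5)*2 = 6/5)
x(J) = -3/230 + 68/J (x(J) = (6/5)/(-92) + 68/J = (6/5)*(-1/92) + 68/J = -3/230 + 68/J)
m = 15091/168360 (m = (-3/230 + 68/183)/4 = (1/4)*(15091/42090) = 15091/168360 ≈ 0.089635)
(m + f(83)) - 7496 = (15091/168360 + sqrt(50 + 83)) - 7496 = (15091/168360 + sqrt(133)) - 7496 = -1262011469/168360 + sqrt(133)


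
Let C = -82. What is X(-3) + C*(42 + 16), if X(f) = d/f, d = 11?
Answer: -14279/3 ≈ -4759.7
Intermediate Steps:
X(f) = 11/f
X(-3) + C*(42 + 16) = 11/(-3) - 82*(42 + 16) = 11*(-1/3) - 82*58 = -11/3 - 4756 = -14279/3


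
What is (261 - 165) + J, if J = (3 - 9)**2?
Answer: 132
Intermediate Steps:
J = 36 (J = (-6)**2 = 36)
(261 - 165) + J = (261 - 165) + 36 = 96 + 36 = 132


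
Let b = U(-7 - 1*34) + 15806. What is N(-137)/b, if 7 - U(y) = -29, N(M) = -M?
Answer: 137/15842 ≈ 0.0086479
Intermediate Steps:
U(y) = 36 (U(y) = 7 - 1*(-29) = 7 + 29 = 36)
b = 15842 (b = 36 + 15806 = 15842)
N(-137)/b = -1*(-137)/15842 = 137*(1/15842) = 137/15842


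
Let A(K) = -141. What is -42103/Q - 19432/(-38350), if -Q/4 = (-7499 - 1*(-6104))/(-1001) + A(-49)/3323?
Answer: 2685598471204691/344723854800 ≈ 7790.6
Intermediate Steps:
Q = -17977776/3326323 (Q = -4*((-7499 - 1*(-6104))/(-1001) - 141/3323) = -4*((-7499 + 6104)*(-1/1001) - 141*1/3323) = -4*(-1395*(-1/1001) - 141/3323) = -4*(1395/1001 - 141/3323) = -4*4494444/3326323 = -17977776/3326323 ≈ -5.4047)
-42103/Q - 19432/(-38350) = -42103/(-17977776/3326323) - 19432/(-38350) = -42103*(-3326323/17977776) - 19432*(-1/38350) = 140048177269/17977776 + 9716/19175 = 2685598471204691/344723854800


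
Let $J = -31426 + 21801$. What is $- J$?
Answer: $9625$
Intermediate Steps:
$J = -9625$
$- J = \left(-1\right) \left(-9625\right) = 9625$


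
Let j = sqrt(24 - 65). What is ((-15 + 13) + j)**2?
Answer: (-2 + I*sqrt(41))**2 ≈ -37.0 - 25.612*I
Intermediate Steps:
j = I*sqrt(41) (j = sqrt(-41) = I*sqrt(41) ≈ 6.4031*I)
((-15 + 13) + j)**2 = ((-15 + 13) + I*sqrt(41))**2 = (-2 + I*sqrt(41))**2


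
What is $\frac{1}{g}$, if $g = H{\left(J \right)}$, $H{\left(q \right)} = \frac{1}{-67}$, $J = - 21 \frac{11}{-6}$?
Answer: $-67$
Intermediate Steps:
$J = \frac{77}{2}$ ($J = - 21 \cdot 11 \left(- \frac{1}{6}\right) = \left(-21\right) \left(- \frac{11}{6}\right) = \frac{77}{2} \approx 38.5$)
$H{\left(q \right)} = - \frac{1}{67}$
$g = - \frac{1}{67} \approx -0.014925$
$\frac{1}{g} = \frac{1}{- \frac{1}{67}} = -67$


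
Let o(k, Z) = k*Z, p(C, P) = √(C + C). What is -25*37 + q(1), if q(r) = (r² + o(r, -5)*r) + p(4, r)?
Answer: -929 + 2*√2 ≈ -926.17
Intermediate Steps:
p(C, P) = √2*√C (p(C, P) = √(2*C) = √2*√C)
o(k, Z) = Z*k
q(r) = -4*r² + 2*√2 (q(r) = (r² + (-5*r)*r) + √2*√4 = (r² - 5*r²) + √2*2 = -4*r² + 2*√2)
-25*37 + q(1) = -25*37 + (-4*1² + 2*√2) = -925 + (-4*1 + 2*√2) = -925 + (-4 + 2*√2) = -929 + 2*√2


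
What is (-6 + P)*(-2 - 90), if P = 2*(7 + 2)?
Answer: -1104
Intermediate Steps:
P = 18 (P = 2*9 = 18)
(-6 + P)*(-2 - 90) = (-6 + 18)*(-2 - 90) = 12*(-92) = -1104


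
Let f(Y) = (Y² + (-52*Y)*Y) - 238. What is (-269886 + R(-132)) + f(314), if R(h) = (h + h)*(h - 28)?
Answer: -5256280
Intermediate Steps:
f(Y) = -238 - 51*Y² (f(Y) = (Y² - 52*Y²) - 238 = -51*Y² - 238 = -238 - 51*Y²)
R(h) = 2*h*(-28 + h) (R(h) = (2*h)*(-28 + h) = 2*h*(-28 + h))
(-269886 + R(-132)) + f(314) = (-269886 + 2*(-132)*(-28 - 132)) + (-238 - 51*314²) = (-269886 + 2*(-132)*(-160)) + (-238 - 51*98596) = (-269886 + 42240) + (-238 - 5028396) = -227646 - 5028634 = -5256280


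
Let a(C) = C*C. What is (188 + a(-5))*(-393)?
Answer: -83709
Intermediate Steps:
a(C) = C**2
(188 + a(-5))*(-393) = (188 + (-5)**2)*(-393) = (188 + 25)*(-393) = 213*(-393) = -83709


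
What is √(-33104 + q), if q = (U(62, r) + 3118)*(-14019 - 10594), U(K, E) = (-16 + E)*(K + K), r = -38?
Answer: √88032210 ≈ 9382.5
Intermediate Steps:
U(K, E) = 2*K*(-16 + E) (U(K, E) = (-16 + E)*(2*K) = 2*K*(-16 + E))
q = 88065314 (q = (2*62*(-16 - 38) + 3118)*(-14019 - 10594) = (2*62*(-54) + 3118)*(-24613) = (-6696 + 3118)*(-24613) = -3578*(-24613) = 88065314)
√(-33104 + q) = √(-33104 + 88065314) = √88032210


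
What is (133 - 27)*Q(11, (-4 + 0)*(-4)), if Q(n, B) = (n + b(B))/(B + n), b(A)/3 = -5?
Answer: -424/27 ≈ -15.704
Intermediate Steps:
b(A) = -15 (b(A) = 3*(-5) = -15)
Q(n, B) = (-15 + n)/(B + n) (Q(n, B) = (n - 15)/(B + n) = (-15 + n)/(B + n))
(133 - 27)*Q(11, (-4 + 0)*(-4)) = (133 - 27)*((-15 + 11)/((-4 + 0)*(-4) + 11)) = 106*(-4/(-4*(-4) + 11)) = 106*(-4/(16 + 11)) = 106*(-4/27) = -424/27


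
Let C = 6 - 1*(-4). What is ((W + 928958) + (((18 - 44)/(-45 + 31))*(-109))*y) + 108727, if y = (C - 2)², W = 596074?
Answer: 11345625/7 ≈ 1.6208e+6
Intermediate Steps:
C = 10 (C = 6 + 4 = 10)
y = 64 (y = (10 - 2)² = 8² = 64)
((W + 928958) + (((18 - 44)/(-45 + 31))*(-109))*y) + 108727 = ((596074 + 928958) + (((18 - 44)/(-45 + 31))*(-109))*64) + 108727 = (1525032 + (-26/(-14)*(-109))*64) + 108727 = (1525032 + (-26*(-1/14)*(-109))*64) + 108727 = (1525032 + ((13/7)*(-109))*64) + 108727 = (1525032 - 1417/7*64) + 108727 = (1525032 - 90688/7) + 108727 = 10584536/7 + 108727 = 11345625/7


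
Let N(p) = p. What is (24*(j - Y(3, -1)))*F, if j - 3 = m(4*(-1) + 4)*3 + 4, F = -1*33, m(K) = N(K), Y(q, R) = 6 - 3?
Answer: -3168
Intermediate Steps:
Y(q, R) = 3
m(K) = K
F = -33
j = 7 (j = 3 + ((4*(-1) + 4)*3 + 4) = 3 + ((-4 + 4)*3 + 4) = 3 + (0*3 + 4) = 3 + (0 + 4) = 3 + 4 = 7)
(24*(j - Y(3, -1)))*F = (24*(7 - 1*3))*(-33) = (24*(7 - 3))*(-33) = (24*4)*(-33) = 96*(-33) = -3168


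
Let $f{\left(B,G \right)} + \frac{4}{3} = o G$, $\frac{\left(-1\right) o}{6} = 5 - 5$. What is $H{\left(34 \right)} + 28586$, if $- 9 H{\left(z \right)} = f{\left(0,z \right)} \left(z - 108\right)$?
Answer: $\frac{771526}{27} \approx 28575.0$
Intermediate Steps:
$o = 0$ ($o = - 6 \left(5 - 5\right) = \left(-6\right) 0 = 0$)
$f{\left(B,G \right)} = - \frac{4}{3}$ ($f{\left(B,G \right)} = - \frac{4}{3} + 0 G = - \frac{4}{3} + 0 = - \frac{4}{3}$)
$H{\left(z \right)} = -16 + \frac{4 z}{27}$ ($H{\left(z \right)} = - \frac{\left(- \frac{4}{3}\right) \left(z - 108\right)}{9} = - \frac{\left(- \frac{4}{3}\right) \left(-108 + z\right)}{9} = - \frac{144 - \frac{4 z}{3}}{9} = -16 + \frac{4 z}{27}$)
$H{\left(34 \right)} + 28586 = \left(-16 + \frac{4}{27} \cdot 34\right) + 28586 = \left(-16 + \frac{136}{27}\right) + 28586 = - \frac{296}{27} + 28586 = \frac{771526}{27}$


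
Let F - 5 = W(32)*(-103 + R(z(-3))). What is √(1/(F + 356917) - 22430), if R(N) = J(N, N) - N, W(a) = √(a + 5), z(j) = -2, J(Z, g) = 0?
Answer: √(-8005760459 + 2265430*√37)/√(356922 - 101*√37) ≈ 149.77*I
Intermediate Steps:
W(a) = √(5 + a)
R(N) = -N (R(N) = 0 - N = -N)
F = 5 - 101*√37 (F = 5 + √(5 + 32)*(-103 - 1*(-2)) = 5 + √37*(-103 + 2) = 5 + √37*(-101) = 5 - 101*√37 ≈ -609.36)
√(1/(F + 356917) - 22430) = √(1/((5 - 101*√37) + 356917) - 22430) = √(1/(356922 - 101*√37) - 22430) = √(-22430 + 1/(356922 - 101*√37))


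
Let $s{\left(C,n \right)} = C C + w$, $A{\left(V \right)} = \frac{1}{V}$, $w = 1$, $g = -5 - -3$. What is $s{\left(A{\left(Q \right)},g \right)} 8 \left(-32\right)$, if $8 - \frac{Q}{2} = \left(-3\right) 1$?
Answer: $- \frac{31040}{121} \approx -256.53$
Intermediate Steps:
$g = -2$ ($g = -5 + 3 = -2$)
$Q = 22$ ($Q = 16 - 2 \left(\left(-3\right) 1\right) = 16 - -6 = 16 + 6 = 22$)
$s{\left(C,n \right)} = 1 + C^{2}$ ($s{\left(C,n \right)} = C C + 1 = C^{2} + 1 = 1 + C^{2}$)
$s{\left(A{\left(Q \right)},g \right)} 8 \left(-32\right) = \left(1 + \left(\frac{1}{22}\right)^{2}\right) 8 \left(-32\right) = \left(1 + \frac{1}{484}\right) 8 \left(-32\right) = \frac{485}{484} \cdot 8 \left(-32\right) = \frac{970}{121} \left(-32\right) = - \frac{31040}{121}$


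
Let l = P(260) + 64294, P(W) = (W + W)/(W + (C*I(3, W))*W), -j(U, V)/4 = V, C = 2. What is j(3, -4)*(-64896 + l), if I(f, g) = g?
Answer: -5018240/521 ≈ -9631.9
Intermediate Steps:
j(U, V) = -4*V
P(W) = 2*W/(W + 2*W**2) (P(W) = (W + W)/(W + (2*W)*W) = (2*W)/(W + 2*W**2) = 2*W/(W + 2*W**2))
l = 33497176/521 (l = 2/(1 + 2*260) + 64294 = 2/(1 + 520) + 64294 = 2/521 + 64294 = 33497176/521 ≈ 64294.)
j(3, -4)*(-64896 + l) = (-4*(-4))*(-64896 + 33497176/521) = 16*(-313640/521) = -5018240/521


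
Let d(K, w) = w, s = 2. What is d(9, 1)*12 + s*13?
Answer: 38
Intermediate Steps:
d(9, 1)*12 + s*13 = 1*12 + 2*13 = 12 + 26 = 38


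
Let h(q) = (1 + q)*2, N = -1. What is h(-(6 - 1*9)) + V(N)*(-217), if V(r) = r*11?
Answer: 2395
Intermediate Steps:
h(q) = 2 + 2*q
V(r) = 11*r
h(-(6 - 1*9)) + V(N)*(-217) = (2 + 2*(-(6 - 1*9))) + (11*(-1))*(-217) = (2 + 2*(-(6 - 9))) - 11*(-217) = (2 + 2*(-1*(-3))) + 2387 = (2 + 2*3) + 2387 = (2 + 6) + 2387 = 8 + 2387 = 2395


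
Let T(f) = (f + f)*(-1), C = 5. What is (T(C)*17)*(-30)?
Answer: 5100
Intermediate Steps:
T(f) = -2*f (T(f) = (2*f)*(-1) = -2*f)
(T(C)*17)*(-30) = (-2*5*17)*(-30) = -10*17*(-30) = -170*(-30) = 5100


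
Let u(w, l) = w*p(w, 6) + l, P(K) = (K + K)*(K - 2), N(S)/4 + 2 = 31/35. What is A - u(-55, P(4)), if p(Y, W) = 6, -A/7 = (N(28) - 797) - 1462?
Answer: 80791/5 ≈ 16158.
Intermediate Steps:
N(S) = -156/35 (N(S) = -8 + 4*(31/35) = -8 + 124/35 = -156/35)
A = 79221/5 (A = -7*((-156/35 - 797) - 1462) = -7*(-28051/35 - 1462) = -7*(-79221/35) = 79221/5 ≈ 15844.)
P(K) = 2*K*(-2 + K) (P(K) = (2*K)*(-2 + K) = 2*K*(-2 + K))
u(w, l) = l + 6*w (u(w, l) = w*6 + l = 6*w + l = l + 6*w)
A - u(-55, P(4)) = 79221/5 - (2*4*(-2 + 4) + 6*(-55)) = 79221/5 - (2*4*2 - 330) = 79221/5 - (16 - 330) = 79221/5 - 1*(-314) = 79221/5 + 314 = 80791/5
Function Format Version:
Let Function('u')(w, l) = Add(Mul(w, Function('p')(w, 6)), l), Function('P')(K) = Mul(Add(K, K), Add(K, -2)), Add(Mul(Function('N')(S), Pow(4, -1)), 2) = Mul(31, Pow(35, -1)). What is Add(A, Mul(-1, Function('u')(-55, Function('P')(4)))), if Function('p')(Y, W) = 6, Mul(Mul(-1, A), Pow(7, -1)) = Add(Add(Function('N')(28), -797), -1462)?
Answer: Rational(80791, 5) ≈ 16158.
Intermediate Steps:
Function('N')(S) = Rational(-156, 35) (Function('N')(S) = Add(-8, Mul(4, Mul(31, Pow(35, -1)))) = Add(-8, Mul(4, Mul(31, Rational(1, 35)))) = Add(-8, Mul(4, Rational(31, 35))) = Add(-8, Rational(124, 35)) = Rational(-156, 35))
A = Rational(79221, 5) (A = Mul(-7, Add(Add(Rational(-156, 35), -797), -1462)) = Mul(-7, Add(Rational(-28051, 35), -1462)) = Mul(-7, Rational(-79221, 35)) = Rational(79221, 5) ≈ 15844.)
Function('P')(K) = Mul(2, K, Add(-2, K)) (Function('P')(K) = Mul(Mul(2, K), Add(-2, K)) = Mul(2, K, Add(-2, K)))
Function('u')(w, l) = Add(l, Mul(6, w)) (Function('u')(w, l) = Add(Mul(w, 6), l) = Add(Mul(6, w), l) = Add(l, Mul(6, w)))
Add(A, Mul(-1, Function('u')(-55, Function('P')(4)))) = Add(Rational(79221, 5), Mul(-1, Add(Mul(2, 4, Add(-2, 4)), Mul(6, -55)))) = Add(Rational(79221, 5), Mul(-1, Add(Mul(2, 4, 2), -330))) = Add(Rational(79221, 5), Mul(-1, Add(16, -330))) = Add(Rational(79221, 5), Mul(-1, -314)) = Add(Rational(79221, 5), 314) = Rational(80791, 5)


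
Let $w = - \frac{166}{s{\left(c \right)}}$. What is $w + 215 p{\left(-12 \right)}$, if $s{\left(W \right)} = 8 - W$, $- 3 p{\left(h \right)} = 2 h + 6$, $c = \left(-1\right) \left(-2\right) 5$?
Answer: $1373$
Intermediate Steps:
$c = 10$ ($c = 2 \cdot 5 = 10$)
$p{\left(h \right)} = -2 - \frac{2 h}{3}$ ($p{\left(h \right)} = - \frac{2 h + 6}{3} = - \frac{6 + 2 h}{3} = -2 - \frac{2 h}{3}$)
$w = 83$ ($w = - \frac{166}{8 - 10} = - \frac{166}{-2} = \left(-166\right) \left(- \frac{1}{2}\right) = 83$)
$w + 215 p{\left(-12 \right)} = 83 + 215 \left(-2 - -8\right) = 83 + 215 \left(-2 + 8\right) = 83 + 215 \cdot 6 = 83 + 1290 = 1373$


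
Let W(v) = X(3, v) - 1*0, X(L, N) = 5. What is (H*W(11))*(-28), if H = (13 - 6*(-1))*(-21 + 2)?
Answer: 50540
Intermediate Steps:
W(v) = 5 (W(v) = 5 - 1*0 = 5 + 0 = 5)
H = -361 (H = (13 + 6)*(-19) = 19*(-19) = -361)
(H*W(11))*(-28) = -361*5*(-28) = -1805*(-28) = 50540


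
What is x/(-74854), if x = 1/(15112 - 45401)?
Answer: 1/2267252806 ≈ 4.4106e-10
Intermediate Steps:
x = -1/30289 (x = 1/(-30289) = -1/30289 ≈ -3.3015e-5)
x/(-74854) = -1/30289/(-74854) = -1/30289*(-1/74854) = 1/2267252806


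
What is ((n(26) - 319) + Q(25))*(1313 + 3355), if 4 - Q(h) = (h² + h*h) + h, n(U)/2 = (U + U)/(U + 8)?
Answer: -125933304/17 ≈ -7.4078e+6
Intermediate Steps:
n(U) = 4*U/(8 + U) (n(U) = 2*((U + U)/(U + 8)) = 2*((2*U)/(8 + U)) = 2*(2*U/(8 + U)) = 4*U/(8 + U))
Q(h) = 4 - h - 2*h² (Q(h) = 4 - ((h² + h*h) + h) = 4 - ((h² + h²) + h) = 4 - (2*h² + h) = 4 - (h + 2*h²) = 4 + (-h - 2*h²) = 4 - h - 2*h²)
((n(26) - 319) + Q(25))*(1313 + 3355) = ((4*26/(8 + 26) - 319) + (4 - 1*25 - 2*25²))*(1313 + 3355) = ((4*26/34 - 319) + (4 - 25 - 2*625))*4668 = ((4*26*(1/34) - 319) + (4 - 25 - 1250))*4668 = ((52/17 - 319) - 1271)*4668 = (-5371/17 - 1271)*4668 = -26978/17*4668 = -125933304/17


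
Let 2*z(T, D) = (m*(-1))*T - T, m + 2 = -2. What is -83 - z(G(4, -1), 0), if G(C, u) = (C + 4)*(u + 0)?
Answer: -71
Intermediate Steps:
m = -4 (m = -2 - 2 = -4)
G(C, u) = u*(4 + C) (G(C, u) = (4 + C)*u = u*(4 + C))
z(T, D) = 3*T/2 (z(T, D) = ((-4*(-1))*T - T)/2 = (4*T - T)/2 = (3*T)/2 = 3*T/2)
-83 - z(G(4, -1), 0) = -83 - 3*(-(4 + 4))/2 = -83 - 3*(-1*8)/2 = -83 - 3*(-8)/2 = -83 - 1*(-12) = -83 + 12 = -71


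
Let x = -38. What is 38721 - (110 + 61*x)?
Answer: 40929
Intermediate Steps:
38721 - (110 + 61*x) = 38721 - (110 + 61*(-38)) = 38721 - (110 - 2318) = 38721 - 1*(-2208) = 38721 + 2208 = 40929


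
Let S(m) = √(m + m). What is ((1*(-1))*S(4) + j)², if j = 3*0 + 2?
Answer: 12 - 8*√2 ≈ 0.68629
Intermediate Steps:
S(m) = √2*√m (S(m) = √(2*m) = √2*√m)
j = 2 (j = 0 + 2 = 2)
((1*(-1))*S(4) + j)² = ((1*(-1))*(√2*√4) + 2)² = (-√2*2 + 2)² = (-2*√2 + 2)² = (2 - 2*√2)²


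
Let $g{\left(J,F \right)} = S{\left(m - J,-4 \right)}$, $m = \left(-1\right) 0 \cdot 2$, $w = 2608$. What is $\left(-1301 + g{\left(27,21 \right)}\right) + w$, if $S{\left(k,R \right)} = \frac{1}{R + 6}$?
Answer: $\frac{2615}{2} \approx 1307.5$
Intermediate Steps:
$m = 0$ ($m = 0 \cdot 2 = 0$)
$S{\left(k,R \right)} = \frac{1}{6 + R}$
$g{\left(J,F \right)} = \frac{1}{2}$ ($g{\left(J,F \right)} = \frac{1}{6 - 4} = \frac{1}{2}$)
$\left(-1301 + g{\left(27,21 \right)}\right) + w = \left(-1301 + \frac{1}{2}\right) + 2608 = - \frac{2601}{2} + 2608 = \frac{2615}{2}$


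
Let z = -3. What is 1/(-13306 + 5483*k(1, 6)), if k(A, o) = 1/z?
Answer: -3/45401 ≈ -6.6078e-5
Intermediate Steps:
k(A, o) = -⅓ (k(A, o) = 1/(-3) = -⅓)
1/(-13306 + 5483*k(1, 6)) = 1/(-13306 + 5483*(-⅓)) = 1/(-13306 - 5483/3) = 1/(-45401/3) = -3/45401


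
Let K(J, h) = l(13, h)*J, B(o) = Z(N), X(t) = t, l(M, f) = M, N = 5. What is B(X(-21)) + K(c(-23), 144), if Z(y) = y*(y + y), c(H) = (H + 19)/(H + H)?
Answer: 1176/23 ≈ 51.130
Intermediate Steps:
c(H) = (19 + H)/(2*H) (c(H) = (19 + H)/((2*H)) = (19 + H)*(1/(2*H)) = (19 + H)/(2*H))
Z(y) = 2*y**2 (Z(y) = y*(2*y) = 2*y**2)
B(o) = 50 (B(o) = 2*5**2 = 2*25 = 50)
K(J, h) = 13*J
B(X(-21)) + K(c(-23), 144) = 50 + 13*((1/2)*(19 - 23)/(-23)) = 50 + 13*((1/2)*(-1/23)*(-4)) = 50 + 13*(2/23) = 50 + 26/23 = 1176/23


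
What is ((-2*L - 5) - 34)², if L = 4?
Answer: 2209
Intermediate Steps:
((-2*L - 5) - 34)² = ((-2*4 - 5) - 34)² = ((-8 - 5) - 34)² = (-13 - 34)² = (-47)² = 2209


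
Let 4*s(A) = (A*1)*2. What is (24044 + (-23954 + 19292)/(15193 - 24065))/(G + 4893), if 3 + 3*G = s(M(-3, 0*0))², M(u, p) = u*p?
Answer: 106661515/21700912 ≈ 4.9151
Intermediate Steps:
M(u, p) = p*u
s(A) = A/2 (s(A) = ((A*1)*2)/4 = (A*2)/4 = (2*A)/4 = A/2)
G = -1 (G = -1 + (((0*0)*(-3))/2)²/3 = -1 + ((0*(-3))/2)²/3 = -1 + ((½)*0)²/3 = -1 + (⅓)*0² = -1 + (⅓)*0 = -1 + 0 = -1)
(24044 + (-23954 + 19292)/(15193 - 24065))/(G + 4893) = (24044 + (-23954 + 19292)/(15193 - 24065))/(-1 + 4893) = (24044 - 4662/(-8872))/4892 = (24044 - 4662*(-1/8872))*(1/4892) = (24044 + 2331/4436)*(1/4892) = (106661515/4436)*(1/4892) = 106661515/21700912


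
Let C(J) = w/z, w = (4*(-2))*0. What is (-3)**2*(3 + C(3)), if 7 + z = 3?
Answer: 27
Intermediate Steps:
z = -4 (z = -7 + 3 = -4)
w = 0 (w = -8*0 = 0)
C(J) = 0 (C(J) = 0/(-4) = 0*(-1/4) = 0)
(-3)**2*(3 + C(3)) = (-3)**2*(3 + 0) = 9*3 = 27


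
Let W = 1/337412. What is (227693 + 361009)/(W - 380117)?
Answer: -66211706408/42752012401 ≈ -1.5487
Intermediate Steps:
W = 1/337412 ≈ 2.9637e-6
(227693 + 361009)/(W - 380117) = (227693 + 361009)/(1/337412 - 380117) = 588702/(-128256037203/337412) = 588702*(-337412/128256037203) = -66211706408/42752012401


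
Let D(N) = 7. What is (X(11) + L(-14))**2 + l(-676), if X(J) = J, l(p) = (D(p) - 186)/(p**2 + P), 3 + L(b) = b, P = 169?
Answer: 16457041/457145 ≈ 36.000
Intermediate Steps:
L(b) = -3 + b
l(p) = -179/(169 + p**2) (l(p) = (7 - 186)/(p**2 + 169) = -179/(169 + p**2))
(X(11) + L(-14))**2 + l(-676) = (11 + (-3 - 14))**2 - 179/(169 + (-676)**2) = (11 - 17)**2 - 179/(169 + 456976) = (-6)**2 - 179/457145 = 36 - 179*1/457145 = 36 - 179/457145 = 16457041/457145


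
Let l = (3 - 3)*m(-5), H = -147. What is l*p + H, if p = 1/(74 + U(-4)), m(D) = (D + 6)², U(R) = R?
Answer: -147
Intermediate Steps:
m(D) = (6 + D)²
l = 0 (l = (3 - 3)*(6 - 5)² = 0*1² = 0*1 = 0)
p = 1/70 (p = 1/(74 - 4) = 1/70 ≈ 0.014286)
l*p + H = 0*(1/70) - 147 = 0 - 147 = -147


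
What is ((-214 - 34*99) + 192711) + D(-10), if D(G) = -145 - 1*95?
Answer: 188891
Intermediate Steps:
D(G) = -240 (D(G) = -145 - 95 = -240)
((-214 - 34*99) + 192711) + D(-10) = ((-214 - 34*99) + 192711) - 240 = ((-214 - 3366) + 192711) - 240 = (-3580 + 192711) - 240 = 189131 - 240 = 188891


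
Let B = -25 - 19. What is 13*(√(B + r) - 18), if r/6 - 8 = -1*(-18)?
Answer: -234 + 52*√7 ≈ -96.421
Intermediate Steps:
B = -44
r = 156 (r = 48 + 6*(-1*(-18)) = 48 + 6*18 = 48 + 108 = 156)
13*(√(B + r) - 18) = 13*(√(-44 + 156) - 18) = 13*(√112 - 18) = 13*(4*√7 - 18) = 13*(-18 + 4*√7) = -234 + 52*√7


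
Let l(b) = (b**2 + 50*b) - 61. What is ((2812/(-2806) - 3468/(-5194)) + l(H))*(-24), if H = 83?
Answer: -959954962032/3643591 ≈ -2.6346e+5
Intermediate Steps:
l(b) = -61 + b**2 + 50*b
((2812/(-2806) - 3468/(-5194)) + l(H))*(-24) = ((2812/(-2806) - 3468/(-5194)) + (-61 + 83**2 + 50*83))*(-24) = ((2812*(-1/2806) - 3468*(-1/5194)) + (-61 + 6889 + 4150))*(-24) = ((-1406/1403 + 1734/2597) + 10978)*(-24) = (-1218580/3643591 + 10978)*(-24) = (39998123418/3643591)*(-24) = -959954962032/3643591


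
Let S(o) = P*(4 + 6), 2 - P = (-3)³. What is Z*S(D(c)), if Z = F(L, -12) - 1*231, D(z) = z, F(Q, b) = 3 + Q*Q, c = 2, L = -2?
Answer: -64960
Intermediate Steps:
P = 29 (P = 2 - 1*(-3)³ = 2 - 1*(-27) = 2 + 27 = 29)
F(Q, b) = 3 + Q²
S(o) = 290 (S(o) = 29*(4 + 6) = 29*10 = 290)
Z = -224 (Z = (3 + (-2)²) - 1*231 = (3 + 4) - 231 = 7 - 231 = -224)
Z*S(D(c)) = -224*290 = -64960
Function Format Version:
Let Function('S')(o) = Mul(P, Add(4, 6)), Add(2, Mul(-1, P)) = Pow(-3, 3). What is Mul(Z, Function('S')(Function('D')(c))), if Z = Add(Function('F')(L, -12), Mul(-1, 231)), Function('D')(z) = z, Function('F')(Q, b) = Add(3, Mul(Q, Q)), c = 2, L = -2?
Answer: -64960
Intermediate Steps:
P = 29 (P = Add(2, Mul(-1, Pow(-3, 3))) = Add(2, Mul(-1, -27)) = Add(2, 27) = 29)
Function('F')(Q, b) = Add(3, Pow(Q, 2))
Function('S')(o) = 290 (Function('S')(o) = Mul(29, Add(4, 6)) = Mul(29, 10) = 290)
Z = -224 (Z = Add(Add(3, Pow(-2, 2)), Mul(-1, 231)) = Add(Add(3, 4), -231) = Add(7, -231) = -224)
Mul(Z, Function('S')(Function('D')(c))) = Mul(-224, 290) = -64960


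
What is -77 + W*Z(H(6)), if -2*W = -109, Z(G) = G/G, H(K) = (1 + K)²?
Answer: -45/2 ≈ -22.500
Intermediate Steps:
Z(G) = 1
W = 109/2 (W = -½*(-109) = 109/2 ≈ 54.500)
-77 + W*Z(H(6)) = -77 + (109/2)*1 = -77 + 109/2 = -45/2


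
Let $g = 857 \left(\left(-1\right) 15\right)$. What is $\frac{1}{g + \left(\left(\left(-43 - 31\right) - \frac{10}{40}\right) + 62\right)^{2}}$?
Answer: $- \frac{16}{203279} \approx -7.871 \cdot 10^{-5}$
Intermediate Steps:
$g = -12855$ ($g = 857 \left(-15\right) = -12855$)
$\frac{1}{g + \left(\left(\left(-43 - 31\right) - \frac{10}{40}\right) + 62\right)^{2}} = \frac{1}{-12855 + \left(\left(\left(-43 - 31\right) - \frac{10}{40}\right) + 62\right)^{2}} = \frac{1}{-12855 + \left(\left(-74 - \frac{1}{4}\right) + 62\right)^{2}} = \frac{1}{-12855 + \left(- \frac{297}{4} + 62\right)^{2}} = \frac{1}{-12855 + \left(- \frac{49}{4}\right)^{2}} = \frac{1}{-12855 + \frac{2401}{16}} = \frac{1}{- \frac{203279}{16}} = - \frac{16}{203279}$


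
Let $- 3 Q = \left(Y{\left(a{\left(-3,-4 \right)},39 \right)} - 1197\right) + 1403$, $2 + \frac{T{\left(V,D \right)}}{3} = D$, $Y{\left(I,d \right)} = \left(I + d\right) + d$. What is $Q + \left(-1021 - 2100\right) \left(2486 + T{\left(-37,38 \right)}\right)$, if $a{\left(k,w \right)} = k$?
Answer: $- \frac{24287903}{3} \approx -8.096 \cdot 10^{6}$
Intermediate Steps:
$Y{\left(I,d \right)} = I + 2 d$
$T{\left(V,D \right)} = -6 + 3 D$
$Q = - \frac{281}{3}$ ($Q = - \frac{\left(\left(-3 + 2 \cdot 39\right) - 1197\right) + 1403}{3} = - \frac{\left(\left(-3 + 78\right) - 1197\right) + 1403}{3} = - \frac{\left(75 - 1197\right) + 1403}{3} = - \frac{-1122 + 1403}{3} = \left(- \frac{1}{3}\right) 281 = - \frac{281}{3} \approx -93.667$)
$Q + \left(-1021 - 2100\right) \left(2486 + T{\left(-37,38 \right)}\right) = - \frac{281}{3} + \left(-1021 - 2100\right) \left(2486 + \left(-6 + 3 \cdot 38\right)\right) = - \frac{281}{3} - 3121 \left(2486 + \left(-6 + 114\right)\right) = - \frac{281}{3} - 3121 \left(2486 + 108\right) = - \frac{281}{3} - 8095874 = - \frac{24287903}{3}$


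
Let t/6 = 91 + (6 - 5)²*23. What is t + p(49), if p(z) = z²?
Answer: 3085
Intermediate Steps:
t = 684 (t = 6*(91 + (6 - 5)²*23) = 6*(91 + 1²*23) = 6*(91 + 1*23) = 6*(91 + 23) = 6*114 = 684)
t + p(49) = 684 + 49² = 684 + 2401 = 3085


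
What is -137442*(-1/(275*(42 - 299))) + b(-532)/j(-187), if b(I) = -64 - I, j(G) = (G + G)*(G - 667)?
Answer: -996939753/513029825 ≈ -1.9432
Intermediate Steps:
j(G) = 2*G*(-667 + G) (j(G) = (2*G)*(-667 + G) = 2*G*(-667 + G))
-137442*(-1/(275*(42 - 299))) + b(-532)/j(-187) = -137442*(-1/(275*(42 - 299))) + (-64 - 1*(-532))/((2*(-187)*(-667 - 187))) = -137442/((-275*(-257))) + (-64 + 532)/((2*(-187)*(-854))) = -137442/70675 + 468/319396 = -137442*1/70675 + 468*(1/319396) = -137442/70675 + 117/79849 = -996939753/513029825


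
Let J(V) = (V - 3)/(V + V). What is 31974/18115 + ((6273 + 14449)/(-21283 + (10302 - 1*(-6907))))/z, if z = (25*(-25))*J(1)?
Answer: 8103841847/4612531875 ≈ 1.7569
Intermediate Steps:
J(V) = (-3 + V)/(2*V) (J(V) = (-3 + V)/((2*V)) = (-3 + V)*(1/(2*V)) = (-3 + V)/(2*V))
z = 625 (z = (25*(-25))*((½)*(-3 + 1)/1) = -625*(-2)/2 = -625*(-1) = 625)
31974/18115 + ((6273 + 14449)/(-21283 + (10302 - 1*(-6907))))/z = 31974/18115 + ((6273 + 14449)/(-21283 + (10302 - 1*(-6907))))/625 = 31974*(1/18115) + (20722/(-21283 + (10302 + 6907)))*(1/625) = 31974/18115 + (20722/(-21283 + 17209))*(1/625) = 31974/18115 + (20722/(-4074))*(1/625) = 31974/18115 + (20722*(-1/4074))*(1/625) = 31974/18115 - 10361/2037*1/625 = 31974/18115 - 10361/1273125 = 8103841847/4612531875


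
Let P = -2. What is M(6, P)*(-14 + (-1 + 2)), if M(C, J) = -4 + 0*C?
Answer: 52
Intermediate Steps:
M(C, J) = -4 (M(C, J) = -4 + 0 = -4)
M(6, P)*(-14 + (-1 + 2)) = -4*(-14 + (-1 + 2)) = -4*(-14 + 1) = -4*(-13) = 52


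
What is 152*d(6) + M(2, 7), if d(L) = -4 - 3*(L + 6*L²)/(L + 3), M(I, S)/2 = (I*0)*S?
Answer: -11856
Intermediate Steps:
M(I, S) = 0 (M(I, S) = 2*((I*0)*S) = 2*(0*S) = 2*0 = 0)
d(L) = -4 - 3*(L + 6*L²)/(3 + L)
152*d(6) + M(2, 7) = 152*((-12 - 18*6² - 7*6)/(3 + 6)) + 0 = 152*((-12 - 18*36 - 42)/9) + 0 = 152*((-12 - 648 - 42)/9) + 0 = 152*((⅑)*(-702)) + 0 = 152*(-78) + 0 = -11856 + 0 = -11856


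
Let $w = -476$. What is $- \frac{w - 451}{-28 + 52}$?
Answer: $\frac{309}{8} \approx 38.625$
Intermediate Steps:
$- \frac{w - 451}{-28 + 52} = - \frac{-476 - 451}{-28 + 52} = - \frac{-927}{24} = \left(-1\right) \left(- \frac{309}{8}\right) = \frac{309}{8}$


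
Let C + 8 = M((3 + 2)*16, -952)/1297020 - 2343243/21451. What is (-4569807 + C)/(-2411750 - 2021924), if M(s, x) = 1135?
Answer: 25429230096105055/24671069035619496 ≈ 1.0307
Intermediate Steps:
C = -652357539427/5564475204 (C = -8 + (1135/1297020 - 2343243/21451) = -8 + (1135*(1/1297020) - 2343243*1/21451) = -8 + (227/259404 - 2343243/21451) = -8 - 607841737795/5564475204 = -652357539427/5564475204 ≈ -117.24)
(-4569807 + C)/(-2411750 - 2021924) = (-4569807 - 652357539427/5564475204)/(-2411750 - 2021924) = -25429230096105055/5564475204/(-4433674) = -25429230096105055/5564475204*(-1/4433674) = 25429230096105055/24671069035619496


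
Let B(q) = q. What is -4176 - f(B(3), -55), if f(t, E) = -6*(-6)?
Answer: -4212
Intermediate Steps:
f(t, E) = 36
-4176 - f(B(3), -55) = -4176 - 1*36 = -4176 - 36 = -4212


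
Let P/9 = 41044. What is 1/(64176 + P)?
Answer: 1/433572 ≈ 2.3064e-6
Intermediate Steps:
P = 369396 (P = 9*41044 = 369396)
1/(64176 + P) = 1/(64176 + 369396) = 1/433572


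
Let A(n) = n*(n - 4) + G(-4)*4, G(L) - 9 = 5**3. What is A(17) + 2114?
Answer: 2871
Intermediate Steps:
G(L) = 134 (G(L) = 9 + 5**3 = 9 + 125 = 134)
A(n) = 536 + n*(-4 + n) (A(n) = n*(n - 4) + 134*4 = n*(-4 + n) + 536 = 536 + n*(-4 + n))
A(17) + 2114 = (536 + 17**2 - 4*17) + 2114 = (536 + 289 - 68) + 2114 = 757 + 2114 = 2871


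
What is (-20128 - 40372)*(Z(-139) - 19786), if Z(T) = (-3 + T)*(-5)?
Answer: 1154098000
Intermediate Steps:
Z(T) = 15 - 5*T
(-20128 - 40372)*(Z(-139) - 19786) = (-20128 - 40372)*((15 - 5*(-139)) - 19786) = -60500*((15 + 695) - 19786) = -60500*(710 - 19786) = -60500*(-19076) = 1154098000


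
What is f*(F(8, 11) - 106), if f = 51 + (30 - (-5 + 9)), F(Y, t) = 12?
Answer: -7238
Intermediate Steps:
f = 77 (f = 51 + (30 - 1*4) = 51 + (30 - 4) = 51 + 26 = 77)
f*(F(8, 11) - 106) = 77*(12 - 106) = 77*(-94) = -7238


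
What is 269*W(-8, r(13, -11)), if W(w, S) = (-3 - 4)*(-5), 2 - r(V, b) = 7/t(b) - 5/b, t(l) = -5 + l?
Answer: 9415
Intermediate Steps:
r(V, b) = 2 - 7/(-5 + b) + 5/b (r(V, b) = 2 - (7/(-5 + b) - 5/b) = 2 - (-5/b + 7/(-5 + b)) = 2 + (-7/(-5 + b) + 5/b) = 2 - 7/(-5 + b) + 5/b)
W(w, S) = 35 (W(w, S) = -7*(-5) = 35)
269*W(-8, r(13, -11)) = 269*35 = 9415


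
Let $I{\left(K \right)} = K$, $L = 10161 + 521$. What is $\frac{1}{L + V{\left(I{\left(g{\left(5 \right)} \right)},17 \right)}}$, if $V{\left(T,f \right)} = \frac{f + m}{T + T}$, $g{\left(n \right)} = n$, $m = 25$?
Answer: $\frac{5}{53431} \approx 9.3579 \cdot 10^{-5}$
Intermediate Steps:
$L = 10682$
$V{\left(T,f \right)} = \frac{25 + f}{2 T}$ ($V{\left(T,f \right)} = \frac{f + 25}{T + T} = \frac{25 + f}{2 T}$)
$\frac{1}{L + V{\left(I{\left(g{\left(5 \right)} \right)},17 \right)}} = \frac{1}{10682 + \frac{25 + 17}{2 \cdot 5}} = \frac{1}{10682 + \frac{1}{2} \cdot \frac{1}{5} \cdot 42} = \frac{1}{10682 + \frac{21}{5}} = \frac{1}{\frac{53431}{5}} = \frac{5}{53431}$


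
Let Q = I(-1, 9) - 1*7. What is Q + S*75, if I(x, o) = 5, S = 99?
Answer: 7423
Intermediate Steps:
Q = -2 (Q = 5 - 1*7 = 5 - 7 = -2)
Q + S*75 = -2 + 99*75 = -2 + 7425 = 7423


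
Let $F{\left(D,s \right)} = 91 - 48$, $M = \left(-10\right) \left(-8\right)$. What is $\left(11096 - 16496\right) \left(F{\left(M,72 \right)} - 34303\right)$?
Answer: $185004000$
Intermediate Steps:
$M = 80$
$F{\left(D,s \right)} = 43$
$\left(11096 - 16496\right) \left(F{\left(M,72 \right)} - 34303\right) = \left(11096 - 16496\right) \left(43 - 34303\right) = \left(-5400\right) \left(-34260\right) = 185004000$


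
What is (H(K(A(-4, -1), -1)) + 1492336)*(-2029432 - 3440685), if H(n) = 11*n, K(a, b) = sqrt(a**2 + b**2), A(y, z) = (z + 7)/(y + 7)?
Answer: -8163252523312 - 60171287*sqrt(5) ≈ -8.1634e+12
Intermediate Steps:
A(y, z) = (7 + z)/(7 + y)
(H(K(A(-4, -1), -1)) + 1492336)*(-2029432 - 3440685) = (11*sqrt(((7 - 1)/(7 - 4))**2 + (-1)**2) + 1492336)*(-2029432 - 3440685) = (11*sqrt((6/3)**2 + 1) + 1492336)*(-5470117) = (11*sqrt(((1/3)*6)**2 + 1) + 1492336)*(-5470117) = (11*sqrt(2**2 + 1) + 1492336)*(-5470117) = (11*sqrt(4 + 1) + 1492336)*(-5470117) = (11*sqrt(5) + 1492336)*(-5470117) = (1492336 + 11*sqrt(5))*(-5470117) = -8163252523312 - 60171287*sqrt(5)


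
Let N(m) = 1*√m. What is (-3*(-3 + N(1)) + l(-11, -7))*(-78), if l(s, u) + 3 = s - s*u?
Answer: 6630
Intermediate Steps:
N(m) = √m
l(s, u) = -3 + s - s*u (l(s, u) = -3 + (s - s*u) = -3 + s - s*u)
(-3*(-3 + N(1)) + l(-11, -7))*(-78) = (-3*(-3 + √1) + (-3 - 11 - 1*(-11)*(-7)))*(-78) = (-3*(-3 + 1) + (-3 - 11 - 77))*(-78) = (-3*(-2) - 91)*(-78) = (6 - 91)*(-78) = -85*(-78) = 6630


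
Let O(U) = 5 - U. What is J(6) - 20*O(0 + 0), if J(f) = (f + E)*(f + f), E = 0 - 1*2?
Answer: -52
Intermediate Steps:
E = -2 (E = 0 - 2 = -2)
J(f) = 2*f*(-2 + f) (J(f) = (f - 2)*(f + f) = (-2 + f)*(2*f) = 2*f*(-2 + f))
J(6) - 20*O(0 + 0) = 2*6*(-2 + 6) - 20*(5 - (0 + 0)) = 2*6*4 - 20*(5 - 1*0) = 48 - 20*(5 + 0) = 48 - 20*5 = 48 - 100 = -52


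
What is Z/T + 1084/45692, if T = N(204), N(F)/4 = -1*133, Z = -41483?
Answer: 474004481/6077036 ≈ 77.999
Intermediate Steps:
N(F) = -532 (N(F) = 4*(-1*133) = 4*(-133) = -532)
T = -532
Z/T + 1084/45692 = -41483/(-532) + 1084/45692 = -41483*(-1/532) + 1084*(1/45692) = 41483/532 + 271/11423 = 474004481/6077036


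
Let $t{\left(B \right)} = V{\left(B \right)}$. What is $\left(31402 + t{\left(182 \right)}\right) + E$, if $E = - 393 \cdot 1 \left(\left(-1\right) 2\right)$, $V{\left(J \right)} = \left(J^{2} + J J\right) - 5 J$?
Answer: $97526$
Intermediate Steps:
$V{\left(J \right)} = - 5 J + 2 J^{2}$ ($V{\left(J \right)} = \left(J^{2} + J^{2}\right) - 5 J = 2 J^{2} - 5 J = - 5 J + 2 J^{2}$)
$E = 786$ ($E = - 393 \cdot 1 \left(-2\right) = \left(-393\right) \left(-2\right) = 786$)
$t{\left(B \right)} = B \left(-5 + 2 B\right)$
$\left(31402 + t{\left(182 \right)}\right) + E = \left(31402 + 182 \left(-5 + 2 \cdot 182\right)\right) + 786 = \left(31402 + 182 \left(-5 + 364\right)\right) + 786 = \left(31402 + 182 \cdot 359\right) + 786 = \left(31402 + 65338\right) + 786 = 96740 + 786 = 97526$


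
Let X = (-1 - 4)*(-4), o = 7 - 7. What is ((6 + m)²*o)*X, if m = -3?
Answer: 0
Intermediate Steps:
o = 0
X = 20 (X = -5*(-4) = 20)
((6 + m)²*o)*X = ((6 - 3)²*0)*20 = (3²*0)*20 = (9*0)*20 = 0*20 = 0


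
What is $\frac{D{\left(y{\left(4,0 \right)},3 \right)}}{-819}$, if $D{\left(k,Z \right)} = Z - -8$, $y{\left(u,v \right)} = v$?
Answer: $- \frac{11}{819} \approx -0.013431$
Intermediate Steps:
$D{\left(k,Z \right)} = 8 + Z$ ($D{\left(k,Z \right)} = Z + 8 = 8 + Z$)
$\frac{D{\left(y{\left(4,0 \right)},3 \right)}}{-819} = \frac{8 + 3}{-819} = 11 \left(- \frac{1}{819}\right) = - \frac{11}{819}$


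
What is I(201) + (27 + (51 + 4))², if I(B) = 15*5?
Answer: 6799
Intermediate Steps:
I(B) = 75
I(201) + (27 + (51 + 4))² = 75 + (27 + (51 + 4))² = 75 + (27 + 55)² = 75 + 82² = 75 + 6724 = 6799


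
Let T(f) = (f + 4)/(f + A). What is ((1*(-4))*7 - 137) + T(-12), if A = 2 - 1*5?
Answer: -2467/15 ≈ -164.47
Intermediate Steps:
A = -3 (A = 2 - 5 = -3)
T(f) = (4 + f)/(-3 + f) (T(f) = (f + 4)/(f - 3) = (4 + f)/(-3 + f))
((1*(-4))*7 - 137) + T(-12) = ((1*(-4))*7 - 137) + (4 - 12)/(-3 - 12) = (-4*7 - 137) - 8/(-15) = (-28 - 137) - 1/15*(-8) = -165 + 8/15 = -2467/15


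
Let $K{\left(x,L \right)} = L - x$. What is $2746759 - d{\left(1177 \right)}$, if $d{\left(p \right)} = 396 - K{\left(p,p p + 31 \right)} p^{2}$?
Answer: $1917551597570$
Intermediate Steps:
$d{\left(p \right)} = 396 - p^{2} \left(31 + p^{2} - p\right)$ ($d{\left(p \right)} = 396 - \left(\left(p p + 31\right) - p\right) p^{2} = 396 - \left(\left(p^{2} + 31\right) - p\right) p^{2} = 396 - \left(\left(31 + p^{2}\right) - p\right) p^{2} = 396 - \left(31 + p^{2} - p\right) p^{2} = 396 - p^{2} \left(31 + p^{2} - p\right)$)
$2746759 - d{\left(1177 \right)} = 2746759 - \left(396 + 1177^{2} \left(-31 + 1177 - 1177^{2}\right)\right) = 2746759 - \left(396 + 1385329 \left(-31 + 1177 - 1385329\right)\right) = 2746759 - \left(396 + 1385329 \left(-1384183\right)\right) = 2746759 - \left(396 - 1917548851207\right) = 2746759 - -1917548850811 = 2746759 + 1917548850811 = 1917551597570$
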